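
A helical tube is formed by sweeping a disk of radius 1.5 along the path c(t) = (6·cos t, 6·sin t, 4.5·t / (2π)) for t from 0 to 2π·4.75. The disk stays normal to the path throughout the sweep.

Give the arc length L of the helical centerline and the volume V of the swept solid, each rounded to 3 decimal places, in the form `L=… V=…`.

L=180.342 V=1274.762

2πR = 2π·6 = 37.699112
per-turn = √(37.699112² + 4.5²) = √(1421.2230 + 20.25) = √1441.4730 = 37.966736
L = 4.75 × 37.966736 = 180.341995
V = π·1.5² × L = 7.068583 × 180.341995 = 1274.762448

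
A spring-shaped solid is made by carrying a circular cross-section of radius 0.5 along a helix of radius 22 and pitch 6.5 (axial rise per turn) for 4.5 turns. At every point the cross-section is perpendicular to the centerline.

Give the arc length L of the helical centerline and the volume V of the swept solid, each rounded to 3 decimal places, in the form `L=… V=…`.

L=622.723 V=489.085

2πR = 2π·22 = 138.230077
per-turn = √(138.230077² + 6.5²) = √(19107.5541 + 42.25) = √19149.8041 = 138.382817
L = 4.5 × 138.382817 = 622.722678
V = π·0.5² × L = 0.785398 × 622.722678 = 489.085247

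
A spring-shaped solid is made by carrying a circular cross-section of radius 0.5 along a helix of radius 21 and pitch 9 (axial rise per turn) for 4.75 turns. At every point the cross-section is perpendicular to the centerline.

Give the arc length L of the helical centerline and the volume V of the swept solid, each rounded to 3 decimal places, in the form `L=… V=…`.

L=628.204 V=493.390

2πR = 2π·21 = 131.946891
per-turn = √(131.946891² + 9²) = √(17409.9822 + 81) = √17490.9822 = 132.253477
L = 4.75 × 132.253477 = 628.204015
V = π·0.5² × L = 0.785398 × 628.204015 = 493.390280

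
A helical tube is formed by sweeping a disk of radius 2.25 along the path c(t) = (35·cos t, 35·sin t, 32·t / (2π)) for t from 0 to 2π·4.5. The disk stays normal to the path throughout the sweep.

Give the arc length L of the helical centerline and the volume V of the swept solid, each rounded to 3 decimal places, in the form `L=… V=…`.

L=1000.024 V=15904.691

2πR = 2π·35 = 219.911486
per-turn = √(219.911486² + 32²) = √(48361.0616 + 1024) = √49385.0616 = 222.227500
L = 4.5 × 222.227500 = 1000.023748
V = π·2.25² × L = 15.904313 × 1000.023748 = 15904.690505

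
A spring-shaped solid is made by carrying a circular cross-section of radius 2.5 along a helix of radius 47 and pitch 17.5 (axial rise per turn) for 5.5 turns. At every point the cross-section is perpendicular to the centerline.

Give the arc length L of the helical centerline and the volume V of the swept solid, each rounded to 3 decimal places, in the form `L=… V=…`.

2πR = 2π·47 = 295.309709
per-turn = √(295.309709² + 17.5²) = √(87207.8245 + 306.25) = √87514.0745 = 295.827778
L = 5.5 × 295.827778 = 1627.052781
V = π·2.5² × L = 19.634954 × 1627.052781 = 31947.106655

L=1627.053 V=31947.107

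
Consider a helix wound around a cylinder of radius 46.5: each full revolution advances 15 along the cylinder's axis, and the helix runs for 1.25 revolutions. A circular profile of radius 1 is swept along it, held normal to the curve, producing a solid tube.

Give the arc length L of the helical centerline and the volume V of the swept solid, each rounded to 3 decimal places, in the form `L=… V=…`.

L=365.691 V=1148.853

2πR = 2π·46.5 = 292.168117
per-turn = √(292.168117² + 15²) = √(85362.2085 + 225) = √85587.2085 = 292.552916
L = 1.25 × 292.552916 = 365.691145
V = π·1² × L = 3.141593 × 365.691145 = 1148.852613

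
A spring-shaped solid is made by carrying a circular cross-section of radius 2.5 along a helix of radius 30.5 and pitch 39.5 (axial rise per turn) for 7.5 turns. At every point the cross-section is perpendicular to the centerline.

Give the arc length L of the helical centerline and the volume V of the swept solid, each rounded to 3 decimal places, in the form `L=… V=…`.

L=1467.492 V=28814.146

2πR = 2π·30.5 = 191.637152
per-turn = √(191.637152² + 39.5²) = √(36724.7980 + 1560.25) = √38285.0480 = 195.665654
L = 7.5 × 195.665654 = 1467.492402
V = π·2.5² × L = 19.634954 × 1467.492402 = 28814.145925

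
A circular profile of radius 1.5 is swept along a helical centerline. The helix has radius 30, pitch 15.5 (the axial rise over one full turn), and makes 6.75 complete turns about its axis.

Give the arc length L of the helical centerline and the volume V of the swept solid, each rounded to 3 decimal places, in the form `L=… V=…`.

L=1276.639 V=9024.032

2πR = 2π·30 = 188.495559
per-turn = √(188.495559² + 15.5²) = √(35530.5758 + 240.25) = √35770.8258 = 189.131768
L = 6.75 × 189.131768 = 1276.639437
V = π·1.5² × L = 7.068583 × 1276.639437 = 9024.032423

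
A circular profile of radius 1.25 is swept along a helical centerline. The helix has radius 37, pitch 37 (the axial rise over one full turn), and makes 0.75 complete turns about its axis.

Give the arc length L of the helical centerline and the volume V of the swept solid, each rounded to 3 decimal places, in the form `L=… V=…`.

2πR = 2π·37 = 232.477856
per-turn = √(232.477856² + 37²) = √(54045.9537 + 1369) = √55414.9537 = 235.403810
L = 0.75 × 235.403810 = 176.552857
V = π·1.25² × L = 4.908739 × 176.552857 = 866.651812

L=176.553 V=866.652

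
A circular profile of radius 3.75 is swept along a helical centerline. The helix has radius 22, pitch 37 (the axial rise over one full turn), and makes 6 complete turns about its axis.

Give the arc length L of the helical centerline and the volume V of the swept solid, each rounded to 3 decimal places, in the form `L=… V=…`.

L=858.578 V=37930.808

2πR = 2π·22 = 138.230077
per-turn = √(138.230077² + 37²) = √(19107.5541 + 1369) = √20476.5541 = 143.096311
L = 6 × 143.096311 = 858.577864
V = π·3.75² × L = 44.178647 × 858.577864 = 37930.808105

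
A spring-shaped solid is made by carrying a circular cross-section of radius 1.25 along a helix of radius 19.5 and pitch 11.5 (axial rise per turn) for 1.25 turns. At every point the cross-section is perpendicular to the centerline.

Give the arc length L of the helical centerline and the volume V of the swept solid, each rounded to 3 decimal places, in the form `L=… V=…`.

2πR = 2π·19.5 = 122.522113
per-turn = √(122.522113² + 11.5²) = √(15011.6683 + 132.25) = √15143.9183 = 123.060629
L = 1.25 × 123.060629 = 153.825786
V = π·1.25² × L = 4.908739 × 153.825786 = 755.090560

L=153.826 V=755.091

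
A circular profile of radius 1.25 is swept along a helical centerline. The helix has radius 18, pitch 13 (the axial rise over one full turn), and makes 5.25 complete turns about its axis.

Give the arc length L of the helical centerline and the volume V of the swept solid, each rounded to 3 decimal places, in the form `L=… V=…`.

L=597.671 V=2933.809

2πR = 2π·18 = 113.097336
per-turn = √(113.097336² + 13²) = √(12791.0073 + 169) = √12960.0073 = 113.842028
L = 5.25 × 113.842028 = 597.670646
V = π·1.25² × L = 4.908739 × 597.670646 = 2933.808924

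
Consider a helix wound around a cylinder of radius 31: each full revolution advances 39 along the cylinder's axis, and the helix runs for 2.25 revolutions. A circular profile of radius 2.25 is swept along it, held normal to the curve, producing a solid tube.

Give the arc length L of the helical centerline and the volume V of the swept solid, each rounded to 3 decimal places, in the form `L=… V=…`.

L=446.951 V=7108.446

2πR = 2π·31 = 194.778745
per-turn = √(194.778745² + 39²) = √(37938.7593 + 1521) = √39459.7593 = 198.644807
L = 2.25 × 198.644807 = 446.950816
V = π·2.25² × L = 15.904313 × 446.950816 = 7108.445581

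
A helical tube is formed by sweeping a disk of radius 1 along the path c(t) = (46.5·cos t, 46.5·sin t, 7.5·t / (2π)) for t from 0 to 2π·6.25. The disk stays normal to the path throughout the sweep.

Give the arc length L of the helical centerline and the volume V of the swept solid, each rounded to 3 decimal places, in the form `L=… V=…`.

L=1826.652 V=5738.597

2πR = 2π·46.5 = 292.168117
per-turn = √(292.168117² + 7.5²) = √(85362.2085 + 56.25) = √85418.4585 = 292.264364
L = 6.25 × 292.264364 = 1826.652275
V = π·1² × L = 3.141593 × 1826.652275 = 5738.597368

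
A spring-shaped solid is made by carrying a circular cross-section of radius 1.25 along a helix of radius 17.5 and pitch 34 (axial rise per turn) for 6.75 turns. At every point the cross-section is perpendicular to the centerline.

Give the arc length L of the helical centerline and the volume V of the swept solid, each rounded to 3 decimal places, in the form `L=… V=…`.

L=776.874 V=3813.471

2πR = 2π·17.5 = 109.955743
per-turn = √(109.955743² + 34²) = √(12090.2654 + 1156) = √13246.2654 = 115.092421
L = 6.75 × 115.092421 = 776.873842
V = π·1.25² × L = 4.908739 × 776.873842 = 3813.470556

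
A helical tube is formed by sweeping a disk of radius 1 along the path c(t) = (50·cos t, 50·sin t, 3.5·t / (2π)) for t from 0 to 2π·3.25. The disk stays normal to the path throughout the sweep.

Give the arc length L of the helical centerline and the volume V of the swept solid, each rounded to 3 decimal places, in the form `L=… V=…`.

L=1021.081 V=3207.820

2πR = 2π·50 = 314.159265
per-turn = √(314.159265² + 3.5²) = √(98696.0440 + 12.25) = √98708.2940 = 314.178761
L = 3.25 × 314.178761 = 1021.080974
V = π·1² × L = 3.141593 × 1021.080974 = 3207.820487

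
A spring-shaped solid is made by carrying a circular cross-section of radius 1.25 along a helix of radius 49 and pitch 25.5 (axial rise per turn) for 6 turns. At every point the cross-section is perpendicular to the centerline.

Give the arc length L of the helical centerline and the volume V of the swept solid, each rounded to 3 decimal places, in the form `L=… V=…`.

L=1853.582 V=9098.748

2πR = 2π·49 = 307.876080
per-turn = √(307.876080² + 25.5²) = √(94787.6807 + 650.25) = √95437.9307 = 308.930301
L = 6 × 308.930301 = 1853.581804
V = π·1.25² × L = 4.908739 × 1853.581804 = 9098.748403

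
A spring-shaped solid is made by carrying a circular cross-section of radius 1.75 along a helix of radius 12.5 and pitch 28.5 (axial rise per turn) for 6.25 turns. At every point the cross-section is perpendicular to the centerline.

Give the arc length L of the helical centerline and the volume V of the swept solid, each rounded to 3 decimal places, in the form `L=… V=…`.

2πR = 2π·12.5 = 78.539816
per-turn = √(78.539816² + 28.5²) = √(6168.5028 + 812.25) = √6980.7528 = 83.550899
L = 6.25 × 83.550899 = 522.193120
V = π·1.75² × L = 9.621128 × 522.193120 = 5024.086586

L=522.193 V=5024.087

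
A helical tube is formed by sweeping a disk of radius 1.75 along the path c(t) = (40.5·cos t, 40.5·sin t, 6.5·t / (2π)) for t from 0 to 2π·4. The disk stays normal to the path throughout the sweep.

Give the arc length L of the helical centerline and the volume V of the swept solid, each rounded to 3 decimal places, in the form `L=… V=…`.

2πR = 2π·40.5 = 254.469005
per-turn = √(254.469005² + 6.5²) = √(64754.4745 + 42.25) = √64796.7245 = 254.552007
L = 4 × 254.552007 = 1018.208030
V = π·1.75² × L = 9.621128 × 1018.208030 = 9796.309276

L=1018.208 V=9796.309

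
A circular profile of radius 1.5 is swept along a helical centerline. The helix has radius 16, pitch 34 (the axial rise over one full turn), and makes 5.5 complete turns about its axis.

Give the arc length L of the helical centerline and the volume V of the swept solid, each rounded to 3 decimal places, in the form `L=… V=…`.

L=583.686 V=4125.836

2πR = 2π·16 = 100.530965
per-turn = √(100.530965² + 34²) = √(10106.4749 + 1156) = √11262.4749 = 106.124808
L = 5.5 × 106.124808 = 583.686445
V = π·1.5² × L = 7.068583 × 583.686445 = 4125.836356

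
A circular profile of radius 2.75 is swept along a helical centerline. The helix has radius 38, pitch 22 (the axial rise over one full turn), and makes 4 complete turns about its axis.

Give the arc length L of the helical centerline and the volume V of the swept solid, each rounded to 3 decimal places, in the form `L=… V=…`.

2πR = 2π·38 = 238.761042
per-turn = √(238.761042² + 22²) = √(57006.8350 + 484) = √57490.8350 = 239.772465
L = 4 × 239.772465 = 959.089860
V = π·2.75² × L = 23.758294 × 959.089860 = 22786.339301

L=959.090 V=22786.339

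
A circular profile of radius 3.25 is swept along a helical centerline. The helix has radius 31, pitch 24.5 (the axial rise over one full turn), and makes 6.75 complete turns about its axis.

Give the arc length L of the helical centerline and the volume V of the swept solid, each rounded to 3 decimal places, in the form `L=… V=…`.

2πR = 2π·31 = 194.778745
per-turn = √(194.778745² + 24.5²) = √(37938.7593 + 600.25) = √38539.0093 = 196.313548
L = 6.75 × 196.313548 = 1325.116452
V = π·3.25² × L = 33.183072 × 1325.116452 = 43971.435178

L=1325.116 V=43971.435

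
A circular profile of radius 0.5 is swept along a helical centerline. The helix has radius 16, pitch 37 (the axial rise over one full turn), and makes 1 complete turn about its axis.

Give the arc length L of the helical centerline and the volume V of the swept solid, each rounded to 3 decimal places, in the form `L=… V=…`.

2πR = 2π·16 = 100.530965
per-turn = √(100.530965² + 37²) = √(10106.4749 + 1369) = √11475.4749 = 107.123643
L = 1 × 107.123643 = 107.123643
V = π·0.5² × L = 0.785398 × 107.123643 = 84.134713

L=107.124 V=84.135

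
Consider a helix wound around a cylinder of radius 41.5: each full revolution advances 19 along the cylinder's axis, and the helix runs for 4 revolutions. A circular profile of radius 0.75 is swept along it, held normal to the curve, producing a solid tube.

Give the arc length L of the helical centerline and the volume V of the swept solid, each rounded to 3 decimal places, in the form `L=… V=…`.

L=1045.774 V=1848.035

2πR = 2π·41.5 = 260.752190
per-turn = √(260.752190² + 19²) = √(67991.7047 + 361) = √68352.7047 = 261.443502
L = 4 × 261.443502 = 1045.774008
V = π·0.75² × L = 1.767146 × 1045.774008 = 1848.035216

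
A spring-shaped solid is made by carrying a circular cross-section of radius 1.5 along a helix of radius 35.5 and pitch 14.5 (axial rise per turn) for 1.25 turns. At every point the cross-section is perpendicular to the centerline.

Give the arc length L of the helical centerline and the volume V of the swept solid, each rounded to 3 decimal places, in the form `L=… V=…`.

L=279.405 V=1974.997

2πR = 2π·35.5 = 223.053078
per-turn = √(223.053078² + 14.5²) = √(49752.6758 + 210.25) = √49962.9258 = 223.523882
L = 1.25 × 223.523882 = 279.404852
V = π·1.5² × L = 7.068583 × 279.404852 = 1974.996521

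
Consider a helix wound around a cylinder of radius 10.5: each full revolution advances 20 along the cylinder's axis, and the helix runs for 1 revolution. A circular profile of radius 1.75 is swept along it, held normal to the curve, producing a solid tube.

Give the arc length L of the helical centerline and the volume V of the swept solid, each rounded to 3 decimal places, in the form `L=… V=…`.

L=68.938 V=663.265

2πR = 2π·10.5 = 65.973446
per-turn = √(65.973446² + 20²) = √(4352.4955 + 400) = √4752.4955 = 68.938346
L = 1 × 68.938346 = 68.938346
V = π·1.75² × L = 9.621128 × 68.938346 = 663.264616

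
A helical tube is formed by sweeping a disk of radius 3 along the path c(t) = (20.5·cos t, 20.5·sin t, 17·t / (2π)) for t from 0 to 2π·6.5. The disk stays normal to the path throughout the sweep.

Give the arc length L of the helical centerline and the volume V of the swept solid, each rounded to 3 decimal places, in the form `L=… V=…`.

L=844.495 V=23877.533

2πR = 2π·20.5 = 128.805299
per-turn = √(128.805299² + 17²) = √(16590.8050 + 289) = √16879.8050 = 129.922304
L = 6.5 × 129.922304 = 844.494974
V = π·3² × L = 28.274334 × 844.494974 = 23877.532858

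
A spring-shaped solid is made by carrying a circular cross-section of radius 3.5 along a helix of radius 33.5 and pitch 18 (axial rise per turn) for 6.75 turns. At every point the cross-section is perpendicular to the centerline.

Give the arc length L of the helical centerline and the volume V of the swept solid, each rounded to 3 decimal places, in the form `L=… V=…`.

L=1425.971 V=54877.792

2πR = 2π·33.5 = 210.486708
per-turn = √(210.486708² + 18²) = √(44304.6542 + 324) = √44628.6542 = 211.254951
L = 6.75 × 211.254951 = 1425.970917
V = π·3.5² × L = 38.484510 × 1425.970917 = 54877.792009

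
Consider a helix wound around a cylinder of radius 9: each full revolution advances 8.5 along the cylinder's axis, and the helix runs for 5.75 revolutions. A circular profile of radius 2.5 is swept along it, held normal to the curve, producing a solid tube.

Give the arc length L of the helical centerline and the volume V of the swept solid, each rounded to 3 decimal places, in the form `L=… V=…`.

2πR = 2π·9 = 56.548668
per-turn = √(56.548668² + 8.5²) = √(3197.7518 + 72.25) = √3270.0018 = 57.183930
L = 5.75 × 57.183930 = 328.807596
V = π·2.5² × L = 19.634954 × 328.807596 = 6456.122056

L=328.808 V=6456.122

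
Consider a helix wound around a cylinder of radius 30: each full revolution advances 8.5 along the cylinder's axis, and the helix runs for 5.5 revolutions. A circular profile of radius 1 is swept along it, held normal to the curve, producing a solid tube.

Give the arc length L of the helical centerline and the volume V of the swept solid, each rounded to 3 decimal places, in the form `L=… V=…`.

2πR = 2π·30 = 188.495559
per-turn = √(188.495559² + 8.5²) = √(35530.5758 + 72.25) = √35602.8258 = 188.687111
L = 5.5 × 188.687111 = 1037.779110
V = π·1² × L = 3.141593 × 1037.779110 = 3260.279229

L=1037.779 V=3260.279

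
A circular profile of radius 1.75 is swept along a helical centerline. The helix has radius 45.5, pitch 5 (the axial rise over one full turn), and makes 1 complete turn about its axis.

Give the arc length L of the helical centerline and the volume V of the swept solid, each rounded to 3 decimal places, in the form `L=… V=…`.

2πR = 2π·45.5 = 285.884931
per-turn = √(285.884931² + 5²) = √(81730.1940 + 25) = √81755.1940 = 285.928652
L = 1 × 285.928652 = 285.928652
V = π·1.75² × L = 9.621128 × 285.928652 = 2750.956017

L=285.929 V=2750.956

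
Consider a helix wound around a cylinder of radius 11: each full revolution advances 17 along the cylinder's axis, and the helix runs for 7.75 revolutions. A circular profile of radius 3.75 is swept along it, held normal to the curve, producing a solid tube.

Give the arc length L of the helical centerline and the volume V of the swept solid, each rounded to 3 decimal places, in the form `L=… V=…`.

L=551.607 V=24369.237

2πR = 2π·11 = 69.115038
per-turn = √(69.115038² + 17²) = √(4776.8885 + 289) = √5065.8885 = 71.175056
L = 7.75 × 71.175056 = 551.606680
V = π·3.75² × L = 44.178647 × 551.606680 = 24369.236645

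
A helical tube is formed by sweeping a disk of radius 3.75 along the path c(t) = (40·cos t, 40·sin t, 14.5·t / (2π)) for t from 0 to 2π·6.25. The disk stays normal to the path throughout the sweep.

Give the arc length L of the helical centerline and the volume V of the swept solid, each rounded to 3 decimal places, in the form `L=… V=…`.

L=1573.408 V=69511.054

2πR = 2π·40 = 251.327412
per-turn = √(251.327412² + 14.5²) = √(63165.4682 + 210.25) = √63375.7182 = 251.745344
L = 6.25 × 251.745344 = 1573.408399
V = π·3.75² × L = 44.178647 × 1573.408399 = 69511.053772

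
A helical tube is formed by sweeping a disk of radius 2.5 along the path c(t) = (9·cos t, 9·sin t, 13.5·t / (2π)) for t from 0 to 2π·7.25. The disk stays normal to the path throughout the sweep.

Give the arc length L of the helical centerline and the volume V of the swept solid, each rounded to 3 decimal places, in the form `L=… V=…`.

2πR = 2π·9 = 56.548668
per-turn = √(56.548668² + 13.5²) = √(3197.7518 + 182.25) = √3380.0018 = 58.137783
L = 7.25 × 58.137783 = 421.498928
V = π·2.5² × L = 19.634954 × 421.498928 = 8276.112090

L=421.499 V=8276.112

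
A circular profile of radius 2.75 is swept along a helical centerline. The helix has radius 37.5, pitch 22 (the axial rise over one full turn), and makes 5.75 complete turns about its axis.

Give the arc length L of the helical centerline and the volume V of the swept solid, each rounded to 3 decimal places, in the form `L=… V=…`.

2πR = 2π·37.5 = 235.619449
per-turn = √(235.619449² + 22²) = √(55516.5248 + 484) = √56000.5248 = 236.644300
L = 5.75 × 236.644300 = 1360.704725
V = π·2.75² × L = 23.758294 × 1360.704725 = 32328.023516

L=1360.705 V=32328.024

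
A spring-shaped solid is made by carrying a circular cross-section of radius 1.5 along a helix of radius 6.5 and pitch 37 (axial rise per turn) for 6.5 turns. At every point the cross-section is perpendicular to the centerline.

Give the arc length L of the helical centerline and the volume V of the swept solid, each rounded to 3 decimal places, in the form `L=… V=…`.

2πR = 2π·6.5 = 40.840704
per-turn = √(40.840704² + 37²) = √(1667.9631 + 1369) = √3036.9631 = 55.108649
L = 6.5 × 55.108649 = 358.206216
V = π·1.5² × L = 7.068583 × 358.206216 = 2532.010534

L=358.206 V=2532.011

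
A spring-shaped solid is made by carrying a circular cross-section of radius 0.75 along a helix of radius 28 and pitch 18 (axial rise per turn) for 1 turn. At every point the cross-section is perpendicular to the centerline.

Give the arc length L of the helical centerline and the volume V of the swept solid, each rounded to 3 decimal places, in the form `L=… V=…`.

L=176.848 V=312.516

2πR = 2π·28 = 175.929189
per-turn = √(175.929189² + 18²) = √(30951.0794 + 324) = √31275.0794 = 176.847616
L = 1 × 176.847616 = 176.847616
V = π·0.75² × L = 1.767146 × 176.847616 = 312.515534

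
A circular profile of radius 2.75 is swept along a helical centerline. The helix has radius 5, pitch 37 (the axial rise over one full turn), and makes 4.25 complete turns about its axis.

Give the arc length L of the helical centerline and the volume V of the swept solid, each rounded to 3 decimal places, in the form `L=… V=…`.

L=206.288 V=4901.039

2πR = 2π·5 = 31.415927
per-turn = √(31.415927² + 37²) = √(986.9604 + 1369) = √2355.9604 = 48.538237
L = 4.25 × 48.538237 = 206.287507
V = π·2.75² × L = 23.758294 × 206.287507 = 4901.039326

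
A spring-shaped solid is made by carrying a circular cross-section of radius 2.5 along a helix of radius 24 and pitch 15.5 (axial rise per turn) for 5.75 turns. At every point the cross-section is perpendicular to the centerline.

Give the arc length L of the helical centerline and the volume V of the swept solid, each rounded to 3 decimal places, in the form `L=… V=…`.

2πR = 2π·24 = 150.796447
per-turn = √(150.796447² + 15.5²) = √(22739.5685 + 240.25) = √22979.8185 = 151.590958
L = 5.75 × 151.590958 = 871.648008
V = π·2.5² × L = 19.634954 × 871.648008 = 17114.768622

L=871.648 V=17114.769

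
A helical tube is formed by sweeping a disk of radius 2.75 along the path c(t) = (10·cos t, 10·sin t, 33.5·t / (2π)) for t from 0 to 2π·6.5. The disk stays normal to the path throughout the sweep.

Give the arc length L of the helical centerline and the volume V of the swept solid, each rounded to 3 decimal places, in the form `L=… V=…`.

2πR = 2π·10 = 62.831853
per-turn = √(62.831853² + 33.5²) = √(3947.8418 + 1122.25) = √5070.0918 = 71.204577
L = 6.5 × 71.204577 = 462.829749
V = π·2.75² × L = 23.758294 × 462.829749 = 10996.045462

L=462.830 V=10996.045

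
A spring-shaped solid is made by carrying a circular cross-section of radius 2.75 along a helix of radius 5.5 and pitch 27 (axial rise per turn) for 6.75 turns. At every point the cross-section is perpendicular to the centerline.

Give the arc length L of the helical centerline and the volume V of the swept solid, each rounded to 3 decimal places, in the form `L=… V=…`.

L=296.018 V=7032.889

2πR = 2π·5.5 = 34.557519
per-turn = √(34.557519² + 27²) = √(1194.2221 + 729) = √1923.2221 = 43.854557
L = 6.75 × 43.854557 = 296.018257
V = π·2.75² × L = 23.758294 × 296.018257 = 7032.888908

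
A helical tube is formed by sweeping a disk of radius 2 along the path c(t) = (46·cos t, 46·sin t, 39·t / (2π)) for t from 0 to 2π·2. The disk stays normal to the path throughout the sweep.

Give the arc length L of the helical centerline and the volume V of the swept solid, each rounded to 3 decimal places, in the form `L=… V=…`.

L=583.292 V=7329.861

2πR = 2π·46 = 289.026524
per-turn = √(289.026524² + 39²) = √(83536.3317 + 1521) = √85057.3317 = 291.645901
L = 2 × 291.645901 = 583.291802
V = π·2² × L = 12.566371 × 583.291802 = 7329.860964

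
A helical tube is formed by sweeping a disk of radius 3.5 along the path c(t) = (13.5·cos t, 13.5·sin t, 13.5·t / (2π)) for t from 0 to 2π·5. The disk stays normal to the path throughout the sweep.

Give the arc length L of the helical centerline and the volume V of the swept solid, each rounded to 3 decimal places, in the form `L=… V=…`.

2πR = 2π·13.5 = 84.823002
per-turn = √(84.823002² + 13.5²) = √(7194.9416 + 182.25) = √7377.1916 = 85.890579
L = 5 × 85.890579 = 429.452896
V = π·3.5² × L = 38.484510 × 429.452896 = 16527.284288

L=429.453 V=16527.284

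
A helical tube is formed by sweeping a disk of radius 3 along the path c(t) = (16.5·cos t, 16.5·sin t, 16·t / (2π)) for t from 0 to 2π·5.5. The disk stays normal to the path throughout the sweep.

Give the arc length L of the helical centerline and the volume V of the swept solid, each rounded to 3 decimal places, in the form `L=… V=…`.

2πR = 2π·16.5 = 103.672558
per-turn = √(103.672558² + 16²) = √(10747.9992 + 256) = √11003.9992 = 104.899948
L = 5.5 × 104.899948 = 576.949717
V = π·3² × L = 28.274334 × 576.949717 = 16312.868923

L=576.950 V=16312.869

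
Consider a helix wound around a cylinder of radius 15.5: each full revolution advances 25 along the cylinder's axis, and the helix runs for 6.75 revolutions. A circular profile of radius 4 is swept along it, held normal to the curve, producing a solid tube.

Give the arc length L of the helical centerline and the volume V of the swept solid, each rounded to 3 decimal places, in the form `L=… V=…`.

2πR = 2π·15.5 = 97.389372
per-turn = √(97.389372² + 25²) = √(9484.6898 + 625) = √10109.6898 = 100.546953
L = 6.75 × 100.546953 = 678.691935
V = π·4² × L = 50.265482 × 678.691935 = 34114.777561

L=678.692 V=34114.778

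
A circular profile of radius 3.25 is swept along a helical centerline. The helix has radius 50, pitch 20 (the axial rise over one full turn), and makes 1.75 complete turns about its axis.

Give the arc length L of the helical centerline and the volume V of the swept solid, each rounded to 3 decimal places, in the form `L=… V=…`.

2πR = 2π·50 = 314.159265
per-turn = √(314.159265² + 20²) = √(98696.0440 + 400) = √99096.0440 = 314.795241
L = 1.75 × 314.795241 = 550.891672
V = π·3.25² × L = 33.183072 × 550.891672 = 18280.278254

L=550.892 V=18280.278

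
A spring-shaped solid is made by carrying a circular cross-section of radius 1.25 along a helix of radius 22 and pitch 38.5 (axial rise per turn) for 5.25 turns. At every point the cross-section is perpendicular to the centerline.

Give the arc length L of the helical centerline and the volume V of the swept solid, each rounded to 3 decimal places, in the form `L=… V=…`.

L=753.330 V=3697.901

2πR = 2π·22 = 138.230077
per-turn = √(138.230077² + 38.5²) = √(19107.5541 + 1482.25) = √20589.8041 = 143.491478
L = 5.25 × 143.491478 = 753.330257
V = π·1.25² × L = 4.908739 × 753.330257 = 3697.901252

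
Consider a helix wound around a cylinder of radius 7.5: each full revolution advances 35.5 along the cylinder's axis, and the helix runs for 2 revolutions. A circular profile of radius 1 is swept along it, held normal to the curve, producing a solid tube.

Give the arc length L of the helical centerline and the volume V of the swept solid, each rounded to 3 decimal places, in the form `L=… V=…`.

L=117.998 V=370.703

2πR = 2π·7.5 = 47.123890
per-turn = √(47.123890² + 35.5²) = √(2220.6610 + 1260.25) = √3480.9110 = 58.999246
L = 2 × 58.999246 = 117.998491
V = π·1² × L = 3.141593 × 117.998491 = 370.703194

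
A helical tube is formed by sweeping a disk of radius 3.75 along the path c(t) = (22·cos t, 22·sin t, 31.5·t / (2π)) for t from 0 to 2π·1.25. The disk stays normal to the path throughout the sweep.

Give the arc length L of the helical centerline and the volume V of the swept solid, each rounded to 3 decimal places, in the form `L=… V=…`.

L=177.217 V=7829.217

2πR = 2π·22 = 138.230077
per-turn = √(138.230077² + 31.5²) = √(19107.5541 + 992.25) = √20099.8041 = 141.773778
L = 1.25 × 141.773778 = 177.217222
V = π·3.75² × L = 44.178647 × 177.217222 = 7829.217059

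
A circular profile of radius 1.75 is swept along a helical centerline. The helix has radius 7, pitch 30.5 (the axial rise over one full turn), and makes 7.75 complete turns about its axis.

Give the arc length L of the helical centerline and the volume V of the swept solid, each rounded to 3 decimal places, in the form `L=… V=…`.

L=414.802 V=3990.862

2πR = 2π·7 = 43.982297
per-turn = √(43.982297² + 30.5²) = √(1934.4425 + 930.25) = √2864.6925 = 53.522822
L = 7.75 × 53.522822 = 414.801870
V = π·1.75² × L = 9.621128 × 414.801870 = 3990.861675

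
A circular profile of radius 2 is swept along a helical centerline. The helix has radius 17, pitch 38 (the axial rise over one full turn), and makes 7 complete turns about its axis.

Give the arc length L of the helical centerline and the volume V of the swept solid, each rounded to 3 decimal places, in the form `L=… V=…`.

L=793.606 V=9972.742

2πR = 2π·17 = 106.814150
per-turn = √(106.814150² + 38²) = √(11409.2627 + 1444) = √12853.2627 = 113.372231
L = 7 × 113.372231 = 793.605615
V = π·2² × L = 12.566371 × 793.605615 = 9972.742276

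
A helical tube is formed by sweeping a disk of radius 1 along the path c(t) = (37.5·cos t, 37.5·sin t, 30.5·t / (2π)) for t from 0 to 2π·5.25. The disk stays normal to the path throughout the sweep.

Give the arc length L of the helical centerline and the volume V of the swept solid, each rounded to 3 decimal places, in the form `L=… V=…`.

2πR = 2π·37.5 = 235.619449
per-turn = √(235.619449² + 30.5²) = √(55516.5248 + 930.25) = √56446.7748 = 237.585300
L = 5.25 × 237.585300 = 1247.322825
V = π·1² × L = 3.141593 × 1247.322825 = 3918.580223

L=1247.323 V=3918.580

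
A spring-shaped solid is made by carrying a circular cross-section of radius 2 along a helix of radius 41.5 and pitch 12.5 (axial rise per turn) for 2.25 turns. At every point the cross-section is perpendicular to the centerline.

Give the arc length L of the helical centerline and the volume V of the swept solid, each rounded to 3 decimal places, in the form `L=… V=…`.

L=587.366 V=7381.061

2πR = 2π·41.5 = 260.752190
per-turn = √(260.752190² + 12.5²) = √(67991.7047 + 156.25) = √68147.9547 = 261.051632
L = 2.25 × 261.051632 = 587.366173
V = π·2² × L = 12.566371 × 587.366173 = 7381.061012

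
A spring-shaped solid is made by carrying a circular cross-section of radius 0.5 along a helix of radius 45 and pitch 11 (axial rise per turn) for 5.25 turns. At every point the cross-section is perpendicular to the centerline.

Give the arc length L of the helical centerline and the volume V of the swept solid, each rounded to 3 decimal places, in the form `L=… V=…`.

L=1485.525 V=1166.729

2πR = 2π·45 = 282.743339
per-turn = √(282.743339² + 11²) = √(79943.7956 + 121) = √80064.7956 = 282.957233
L = 5.25 × 282.957233 = 1485.525473
V = π·0.5² × L = 0.785398 × 1485.525473 = 1166.728978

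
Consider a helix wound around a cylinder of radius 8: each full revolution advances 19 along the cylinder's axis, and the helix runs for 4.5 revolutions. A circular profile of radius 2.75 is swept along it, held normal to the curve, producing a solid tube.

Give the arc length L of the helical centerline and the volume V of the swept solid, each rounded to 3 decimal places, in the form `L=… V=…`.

L=241.815 V=5745.101

2πR = 2π·8 = 50.265482
per-turn = √(50.265482² + 19²) = √(2526.6187 + 361) = √2887.6187 = 53.736568
L = 4.5 × 53.736568 = 241.814555
V = π·2.75² × L = 23.758294 × 241.814555 = 5745.101408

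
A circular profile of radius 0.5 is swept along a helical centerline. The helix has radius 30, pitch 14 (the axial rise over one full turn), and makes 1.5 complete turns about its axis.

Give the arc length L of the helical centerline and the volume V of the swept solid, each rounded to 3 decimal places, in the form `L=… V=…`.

2πR = 2π·30 = 188.495559
per-turn = √(188.495559² + 14²) = √(35530.5758 + 196) = √35726.5758 = 189.014750
L = 1.5 × 189.014750 = 283.522126
V = π·0.5² × L = 0.785398 × 283.522126 = 222.677757

L=283.522 V=222.678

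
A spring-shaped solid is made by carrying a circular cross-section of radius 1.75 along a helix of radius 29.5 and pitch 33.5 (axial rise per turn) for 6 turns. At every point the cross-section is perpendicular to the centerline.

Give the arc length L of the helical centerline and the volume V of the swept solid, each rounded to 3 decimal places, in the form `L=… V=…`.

2πR = 2π·29.5 = 185.353967
per-turn = √(185.353967² + 33.5²) = √(34356.0929 + 1122.25) = √35478.3429 = 188.356956
L = 6 × 188.356956 = 1130.141737
V = π·1.75² × L = 9.621128 × 1130.141737 = 10873.237744

L=1130.142 V=10873.238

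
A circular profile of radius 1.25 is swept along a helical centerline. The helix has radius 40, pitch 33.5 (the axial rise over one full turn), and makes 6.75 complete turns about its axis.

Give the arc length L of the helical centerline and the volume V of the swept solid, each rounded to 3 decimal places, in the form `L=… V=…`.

2πR = 2π·40 = 251.327412
per-turn = √(251.327412² + 33.5²) = √(63165.4682 + 1122.25) = √64287.7182 = 253.550228
L = 6.75 × 253.550228 = 1711.464040
V = π·1.25² × L = 4.908739 × 1711.464040 = 8401.129459

L=1711.464 V=8401.129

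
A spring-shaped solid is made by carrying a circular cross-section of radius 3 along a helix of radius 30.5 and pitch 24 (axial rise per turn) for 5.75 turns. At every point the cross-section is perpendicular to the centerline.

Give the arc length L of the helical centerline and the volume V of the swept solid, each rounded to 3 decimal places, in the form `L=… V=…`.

2πR = 2π·30.5 = 191.637152
per-turn = √(191.637152² + 24²) = √(36724.7980 + 576) = √37300.7980 = 193.134145
L = 5.75 × 193.134145 = 1110.521334
V = π·3² × L = 28.274334 × 1110.521334 = 31399.250979

L=1110.521 V=31399.251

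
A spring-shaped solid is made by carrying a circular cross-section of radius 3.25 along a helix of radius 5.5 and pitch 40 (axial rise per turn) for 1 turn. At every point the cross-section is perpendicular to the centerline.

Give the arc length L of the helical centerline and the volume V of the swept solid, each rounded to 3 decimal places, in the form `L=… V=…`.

L=52.860 V=1754.071

2πR = 2π·5.5 = 34.557519
per-turn = √(34.557519² + 40²) = √(1194.2221 + 1600) = √2794.2221 = 52.860402
L = 1 × 52.860402 = 52.860402
V = π·3.25² × L = 33.183072 × 52.860402 = 1754.070557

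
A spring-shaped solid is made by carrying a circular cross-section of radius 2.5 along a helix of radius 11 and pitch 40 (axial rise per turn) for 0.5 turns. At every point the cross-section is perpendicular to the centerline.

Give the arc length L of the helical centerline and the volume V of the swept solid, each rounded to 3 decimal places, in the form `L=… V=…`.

2πR = 2π·11 = 69.115038
per-turn = √(69.115038² + 40²) = √(4776.8885 + 1600) = √6376.8885 = 79.855423
L = 0.5 × 79.855423 = 39.927711
V = π·2.5² × L = 19.634954 × 39.927711 = 783.978779

L=39.928 V=783.979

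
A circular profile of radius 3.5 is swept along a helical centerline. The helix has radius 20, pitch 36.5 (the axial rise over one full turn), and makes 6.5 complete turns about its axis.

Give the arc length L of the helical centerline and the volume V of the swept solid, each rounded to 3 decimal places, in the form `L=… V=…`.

L=850.572 V=32733.849

2πR = 2π·20 = 125.663706
per-turn = √(125.663706² + 36.5²) = √(15791.3670 + 1332.25) = √17123.6170 = 130.857239
L = 6.5 × 130.857239 = 850.572055
V = π·3.5² × L = 38.484510 × 850.572055 = 32733.848745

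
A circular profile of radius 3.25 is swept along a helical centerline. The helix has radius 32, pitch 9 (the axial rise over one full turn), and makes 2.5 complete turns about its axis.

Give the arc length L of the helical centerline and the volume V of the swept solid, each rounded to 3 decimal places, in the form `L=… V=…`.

2πR = 2π·32 = 201.061930
per-turn = √(201.061930² + 9²) = √(40425.8996 + 81) = √40506.8996 = 201.263260
L = 2.5 × 201.263260 = 503.158149
V = π·3.25² × L = 33.183072 × 503.158149 = 16696.333281

L=503.158 V=16696.333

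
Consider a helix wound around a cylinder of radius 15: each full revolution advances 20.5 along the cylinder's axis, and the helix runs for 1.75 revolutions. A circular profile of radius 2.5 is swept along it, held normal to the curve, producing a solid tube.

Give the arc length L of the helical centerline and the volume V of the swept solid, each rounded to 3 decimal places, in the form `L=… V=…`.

L=168.790 V=3314.187

2πR = 2π·15 = 94.247780
per-turn = √(94.247780² + 20.5²) = √(8882.6440 + 420.25) = √9302.8940 = 96.451511
L = 1.75 × 96.451511 = 168.790144
V = π·2.5² × L = 19.634954 × 168.790144 = 3314.186730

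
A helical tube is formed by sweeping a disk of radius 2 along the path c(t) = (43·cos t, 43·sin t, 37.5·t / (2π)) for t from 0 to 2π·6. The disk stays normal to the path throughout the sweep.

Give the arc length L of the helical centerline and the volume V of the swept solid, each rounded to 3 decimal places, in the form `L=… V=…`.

2πR = 2π·43 = 270.176968
per-turn = √(270.176968² + 37.5²) = √(72995.5942 + 1406.25) = √74401.8442 = 272.767014
L = 6 × 272.767014 = 1636.602086
V = π·2² × L = 12.566371 × 1636.602086 = 20566.148367

L=1636.602 V=20566.148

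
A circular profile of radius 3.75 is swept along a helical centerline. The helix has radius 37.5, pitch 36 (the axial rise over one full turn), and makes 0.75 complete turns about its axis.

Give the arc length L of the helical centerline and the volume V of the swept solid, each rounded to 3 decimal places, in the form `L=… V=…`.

L=178.765 V=7897.611

2πR = 2π·37.5 = 235.619449
per-turn = √(235.619449² + 36²) = √(55516.5248 + 1296) = √56812.5248 = 238.353781
L = 0.75 × 238.353781 = 178.765335
V = π·3.75² × L = 44.178647 × 178.765335 = 7897.610598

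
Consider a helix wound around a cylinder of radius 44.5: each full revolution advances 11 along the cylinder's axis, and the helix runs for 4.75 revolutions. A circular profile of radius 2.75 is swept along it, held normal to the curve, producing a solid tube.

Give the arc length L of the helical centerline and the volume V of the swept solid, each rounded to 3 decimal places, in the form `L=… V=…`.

L=1329.136 V=31577.997

2πR = 2π·44.5 = 279.601746
per-turn = √(279.601746² + 11²) = √(78177.1365 + 121) = √78298.1365 = 279.818042
L = 4.75 × 279.818042 = 1329.135698
V = π·2.75² × L = 23.758294 × 1329.135698 = 31577.997269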